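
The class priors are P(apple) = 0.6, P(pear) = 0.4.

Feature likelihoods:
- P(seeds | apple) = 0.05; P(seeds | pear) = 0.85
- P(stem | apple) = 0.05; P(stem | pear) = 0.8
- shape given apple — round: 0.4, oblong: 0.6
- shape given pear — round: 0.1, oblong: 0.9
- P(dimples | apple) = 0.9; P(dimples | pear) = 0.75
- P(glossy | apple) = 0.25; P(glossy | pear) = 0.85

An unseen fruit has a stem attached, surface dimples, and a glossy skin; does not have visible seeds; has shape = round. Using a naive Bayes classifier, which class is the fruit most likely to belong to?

apple: 0.6 × (1−0.05) × 0.05 × 0.4 × 0.9 × 0.25 = 0.002565
pear: 0.4 × (1−0.85) × 0.8 × 0.1 × 0.75 × 0.85 = 0.00306
Highest score → pear.

pear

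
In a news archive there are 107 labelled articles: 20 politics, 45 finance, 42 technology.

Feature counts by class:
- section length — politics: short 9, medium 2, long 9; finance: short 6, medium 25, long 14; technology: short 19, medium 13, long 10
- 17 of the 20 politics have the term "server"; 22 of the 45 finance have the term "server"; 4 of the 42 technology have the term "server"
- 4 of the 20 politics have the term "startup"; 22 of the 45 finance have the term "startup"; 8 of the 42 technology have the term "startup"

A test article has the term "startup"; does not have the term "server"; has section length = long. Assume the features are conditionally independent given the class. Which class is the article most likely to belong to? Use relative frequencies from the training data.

finance

politics: (20/107) × (9/20) × (3/20) × (4/20) ≈ 0.00252336
finance: (45/107) × (14/45) × (23/45) × (22/45) ≈ 0.0326941
technology: (42/107) × (10/42) × (38/42) × (8/42) ≈ 0.0161061
Highest score → finance.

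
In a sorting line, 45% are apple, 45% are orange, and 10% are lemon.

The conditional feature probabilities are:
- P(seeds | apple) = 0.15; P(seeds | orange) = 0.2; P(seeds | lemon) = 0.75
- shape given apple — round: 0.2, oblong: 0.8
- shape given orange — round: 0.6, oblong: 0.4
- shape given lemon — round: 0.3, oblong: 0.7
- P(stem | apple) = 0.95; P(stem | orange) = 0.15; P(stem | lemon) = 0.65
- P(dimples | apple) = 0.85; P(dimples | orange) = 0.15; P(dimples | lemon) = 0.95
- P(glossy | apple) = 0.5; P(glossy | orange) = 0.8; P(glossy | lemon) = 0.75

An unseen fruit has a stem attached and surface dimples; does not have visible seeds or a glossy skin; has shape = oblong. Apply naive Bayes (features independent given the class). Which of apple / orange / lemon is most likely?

apple

apple: 0.45 × (1−0.15) × 0.8 × 0.95 × 0.85 × (1−0.5) = 0.1235475
orange: 0.45 × (1−0.2) × 0.4 × 0.15 × 0.15 × (1−0.8) = 0.000648
lemon: 0.1 × (1−0.75) × 0.7 × 0.65 × 0.95 × (1−0.75) = 0.0027015625
Highest score → apple.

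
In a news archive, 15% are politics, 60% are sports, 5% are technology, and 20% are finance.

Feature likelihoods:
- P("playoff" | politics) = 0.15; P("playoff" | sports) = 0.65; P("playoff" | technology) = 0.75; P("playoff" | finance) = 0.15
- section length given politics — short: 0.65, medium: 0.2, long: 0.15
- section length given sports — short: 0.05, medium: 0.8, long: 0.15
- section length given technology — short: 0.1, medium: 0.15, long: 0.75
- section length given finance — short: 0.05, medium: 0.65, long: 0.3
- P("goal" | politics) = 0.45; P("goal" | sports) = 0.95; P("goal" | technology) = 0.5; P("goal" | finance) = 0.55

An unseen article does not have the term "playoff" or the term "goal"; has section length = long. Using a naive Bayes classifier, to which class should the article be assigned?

politics: 0.15 × (1−0.15) × 0.15 × (1−0.45) = 0.01051875
sports: 0.6 × (1−0.65) × 0.15 × (1−0.95) = 0.001575
technology: 0.05 × (1−0.75) × 0.75 × (1−0.5) = 0.0046875
finance: 0.2 × (1−0.15) × 0.3 × (1−0.55) = 0.02295
Highest score → finance.

finance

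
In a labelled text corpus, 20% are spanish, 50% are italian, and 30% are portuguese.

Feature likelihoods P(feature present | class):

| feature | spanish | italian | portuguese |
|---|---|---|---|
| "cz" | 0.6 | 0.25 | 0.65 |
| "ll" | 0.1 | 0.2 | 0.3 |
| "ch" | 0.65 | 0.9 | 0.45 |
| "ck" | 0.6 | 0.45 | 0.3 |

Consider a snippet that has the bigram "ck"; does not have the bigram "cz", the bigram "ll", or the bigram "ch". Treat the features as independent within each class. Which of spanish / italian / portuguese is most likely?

spanish

spanish: 0.2 × (1−0.6) × (1−0.1) × (1−0.65) × 0.6 = 0.01512
italian: 0.5 × (1−0.25) × (1−0.2) × (1−0.9) × 0.45 = 0.0135
portuguese: 0.3 × (1−0.65) × (1−0.3) × (1−0.45) × 0.3 = 0.0121275
Highest score → spanish.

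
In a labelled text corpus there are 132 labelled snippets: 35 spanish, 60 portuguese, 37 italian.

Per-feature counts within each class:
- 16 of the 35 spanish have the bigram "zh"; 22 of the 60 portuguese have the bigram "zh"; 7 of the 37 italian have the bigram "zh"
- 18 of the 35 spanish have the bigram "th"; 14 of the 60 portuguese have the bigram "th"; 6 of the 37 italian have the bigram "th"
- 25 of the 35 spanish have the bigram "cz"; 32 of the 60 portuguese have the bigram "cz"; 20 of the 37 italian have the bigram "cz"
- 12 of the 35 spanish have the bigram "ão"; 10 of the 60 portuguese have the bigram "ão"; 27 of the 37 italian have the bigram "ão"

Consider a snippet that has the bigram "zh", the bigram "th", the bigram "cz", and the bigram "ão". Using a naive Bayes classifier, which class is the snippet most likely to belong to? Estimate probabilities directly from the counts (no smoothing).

spanish: (35/132) × (16/35) × (18/35) × (25/35) × (12/35) ≈ 0.0152664
portuguese: (60/132) × (22/60) × (14/60) × (32/60) × (10/60) ≈ 0.00345679
italian: (37/132) × (7/37) × (6/37) × (20/37) × (27/37) ≈ 0.00339206
Highest score → spanish.

spanish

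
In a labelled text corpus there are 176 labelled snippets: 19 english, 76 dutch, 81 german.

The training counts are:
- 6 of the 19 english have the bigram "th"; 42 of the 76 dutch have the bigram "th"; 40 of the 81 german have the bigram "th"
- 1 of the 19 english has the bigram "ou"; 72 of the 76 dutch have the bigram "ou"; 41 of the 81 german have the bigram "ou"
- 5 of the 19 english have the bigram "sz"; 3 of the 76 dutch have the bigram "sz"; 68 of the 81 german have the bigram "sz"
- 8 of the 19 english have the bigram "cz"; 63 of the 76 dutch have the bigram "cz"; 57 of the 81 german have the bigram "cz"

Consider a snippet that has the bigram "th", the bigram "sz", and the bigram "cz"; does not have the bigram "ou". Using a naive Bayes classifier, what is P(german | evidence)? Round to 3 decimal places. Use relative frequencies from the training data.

0.943

english: (19/176) × (6/19) × (18/19) × (5/19) × (8/19) ≈ 0.00357858
dutch: (76/176) × (42/76) × (4/76) × (3/76) × (63/76) ≈ 0.000410977
german: (81/176) × (40/81) × (40/81) × (68/81) × (57/81) ≈ 0.0663034
P(german | x) = 0.0663034 / 0.070292957 ≈ 0.943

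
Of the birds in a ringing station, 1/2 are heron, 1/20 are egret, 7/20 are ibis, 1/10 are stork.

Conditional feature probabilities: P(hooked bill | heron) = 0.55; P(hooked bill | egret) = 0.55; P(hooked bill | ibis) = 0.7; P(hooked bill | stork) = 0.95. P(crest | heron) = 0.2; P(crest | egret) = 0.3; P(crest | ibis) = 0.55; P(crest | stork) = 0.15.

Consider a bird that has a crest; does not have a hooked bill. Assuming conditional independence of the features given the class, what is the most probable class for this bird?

heron: 0.5 × (1−0.55) × 0.2 = 0.045
egret: 0.05 × (1−0.55) × 0.3 = 0.00675
ibis: 0.35 × (1−0.7) × 0.55 = 0.05775
stork: 0.1 × (1−0.95) × 0.15 = 0.00075
Highest score → ibis.

ibis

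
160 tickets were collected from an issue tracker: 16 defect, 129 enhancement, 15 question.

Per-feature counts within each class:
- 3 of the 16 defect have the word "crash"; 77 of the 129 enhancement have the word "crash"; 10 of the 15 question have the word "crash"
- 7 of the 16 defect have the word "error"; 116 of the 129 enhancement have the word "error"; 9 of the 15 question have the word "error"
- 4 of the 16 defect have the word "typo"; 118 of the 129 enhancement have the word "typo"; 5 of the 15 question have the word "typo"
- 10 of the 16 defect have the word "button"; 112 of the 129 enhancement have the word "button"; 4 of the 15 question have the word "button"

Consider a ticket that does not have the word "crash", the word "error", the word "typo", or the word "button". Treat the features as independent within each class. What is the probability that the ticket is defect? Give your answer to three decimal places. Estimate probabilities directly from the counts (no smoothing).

0.665

defect: (16/160) × (13/16) × (9/16) × (12/16) × (6/16) = 0.01285400390625
enhancement: (129/160) × (52/129) × (13/129) × (11/129) × (17/129) ≈ 0.000368044
question: (15/160) × (5/15) × (6/15) × (10/15) × (11/15) ≈ 0.00611111
P(defect | x) = 0.01285400390625 / 0.01933315790625 ≈ 0.665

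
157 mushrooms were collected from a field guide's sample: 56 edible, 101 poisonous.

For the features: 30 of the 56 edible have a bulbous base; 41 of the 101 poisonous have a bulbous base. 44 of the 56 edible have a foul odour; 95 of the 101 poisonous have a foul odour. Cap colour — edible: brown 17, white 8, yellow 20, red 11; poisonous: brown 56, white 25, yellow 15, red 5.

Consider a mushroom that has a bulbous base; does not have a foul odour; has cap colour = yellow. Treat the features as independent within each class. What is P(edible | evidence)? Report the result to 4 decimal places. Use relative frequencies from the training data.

edible: (56/157) × (30/56) × (12/56) × (20/56) ≈ 0.0146237
poisonous: (101/157) × (41/101) × (6/101) × (15/101) ≈ 0.00230401
P(edible | x) = 0.0146237 / 0.01692771 ≈ 0.8639

0.8639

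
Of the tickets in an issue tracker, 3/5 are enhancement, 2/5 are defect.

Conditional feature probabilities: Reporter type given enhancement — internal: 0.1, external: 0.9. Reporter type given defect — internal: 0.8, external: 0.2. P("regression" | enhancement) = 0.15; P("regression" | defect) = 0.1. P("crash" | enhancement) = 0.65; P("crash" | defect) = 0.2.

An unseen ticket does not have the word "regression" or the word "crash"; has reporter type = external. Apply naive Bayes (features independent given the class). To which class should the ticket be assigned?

enhancement

enhancement: 0.6 × 0.9 × (1−0.15) × (1−0.65) = 0.16065
defect: 0.4 × 0.2 × (1−0.1) × (1−0.2) = 0.0576
Highest score → enhancement.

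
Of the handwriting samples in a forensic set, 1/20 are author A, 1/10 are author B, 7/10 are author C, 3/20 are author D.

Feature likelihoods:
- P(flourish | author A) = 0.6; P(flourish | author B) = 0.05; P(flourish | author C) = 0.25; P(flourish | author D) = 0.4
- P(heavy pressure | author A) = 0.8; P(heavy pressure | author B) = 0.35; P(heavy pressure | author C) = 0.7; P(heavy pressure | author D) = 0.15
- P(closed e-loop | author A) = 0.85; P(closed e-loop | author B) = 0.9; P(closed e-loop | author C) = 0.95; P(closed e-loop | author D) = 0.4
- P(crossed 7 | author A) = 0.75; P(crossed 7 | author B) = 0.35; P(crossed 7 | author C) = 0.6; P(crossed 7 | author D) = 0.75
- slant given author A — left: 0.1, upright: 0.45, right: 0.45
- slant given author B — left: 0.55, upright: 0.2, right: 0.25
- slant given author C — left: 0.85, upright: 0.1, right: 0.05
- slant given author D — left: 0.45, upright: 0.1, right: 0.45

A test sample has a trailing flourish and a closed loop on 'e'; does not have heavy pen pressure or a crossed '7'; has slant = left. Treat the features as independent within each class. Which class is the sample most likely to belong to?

author A: 0.05 × 0.6 × (1−0.8) × 0.85 × (1−0.75) × 0.1 = 0.0001275
author B: 0.1 × 0.05 × (1−0.35) × 0.9 × (1−0.35) × 0.55 = 0.0010456875
author C: 0.7 × 0.25 × (1−0.7) × 0.95 × (1−0.6) × 0.85 = 0.0169575
author D: 0.15 × 0.4 × (1−0.15) × 0.4 × (1−0.75) × 0.45 = 0.002295
Highest score → author C.

author C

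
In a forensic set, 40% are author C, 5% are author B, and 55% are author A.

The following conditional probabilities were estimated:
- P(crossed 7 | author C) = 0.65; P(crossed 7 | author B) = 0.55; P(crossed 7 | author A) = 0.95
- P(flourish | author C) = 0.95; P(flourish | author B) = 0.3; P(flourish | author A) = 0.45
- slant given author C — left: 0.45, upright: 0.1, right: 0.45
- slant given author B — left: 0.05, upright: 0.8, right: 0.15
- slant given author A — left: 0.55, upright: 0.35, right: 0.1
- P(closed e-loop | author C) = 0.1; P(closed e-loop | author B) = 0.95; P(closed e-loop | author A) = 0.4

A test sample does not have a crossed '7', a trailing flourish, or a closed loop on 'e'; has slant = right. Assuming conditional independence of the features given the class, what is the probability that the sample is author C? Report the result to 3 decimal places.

author C: 0.4 × (1−0.65) × (1−0.95) × 0.45 × (1−0.1) = 0.002835
author B: 0.05 × (1−0.55) × (1−0.3) × 0.15 × (1−0.95) = 0.000118125
author A: 0.55 × (1−0.95) × (1−0.45) × 0.1 × (1−0.4) = 0.0009075
P(author C | x) = 0.002835 / 0.003860625 ≈ 0.734

0.734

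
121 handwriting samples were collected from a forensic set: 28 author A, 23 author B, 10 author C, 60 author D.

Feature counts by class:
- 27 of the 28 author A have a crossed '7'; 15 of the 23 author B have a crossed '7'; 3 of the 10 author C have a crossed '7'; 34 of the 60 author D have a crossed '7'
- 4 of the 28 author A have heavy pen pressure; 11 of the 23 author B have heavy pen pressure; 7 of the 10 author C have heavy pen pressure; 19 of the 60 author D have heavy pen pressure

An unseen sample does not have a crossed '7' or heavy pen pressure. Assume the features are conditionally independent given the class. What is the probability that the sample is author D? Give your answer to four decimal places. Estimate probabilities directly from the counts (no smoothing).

0.7136

author A: (28/121) × (1/28) × (24/28) ≈ 0.00708383
author B: (23/121) × (8/23) × (12/23) ≈ 0.0344951
author C: (10/121) × (7/10) × (3/10) ≈ 0.0173554
author D: (60/121) × (26/60) × (41/60) ≈ 0.146832
P(author D | x) = 0.146832 / 0.20576633 ≈ 0.7136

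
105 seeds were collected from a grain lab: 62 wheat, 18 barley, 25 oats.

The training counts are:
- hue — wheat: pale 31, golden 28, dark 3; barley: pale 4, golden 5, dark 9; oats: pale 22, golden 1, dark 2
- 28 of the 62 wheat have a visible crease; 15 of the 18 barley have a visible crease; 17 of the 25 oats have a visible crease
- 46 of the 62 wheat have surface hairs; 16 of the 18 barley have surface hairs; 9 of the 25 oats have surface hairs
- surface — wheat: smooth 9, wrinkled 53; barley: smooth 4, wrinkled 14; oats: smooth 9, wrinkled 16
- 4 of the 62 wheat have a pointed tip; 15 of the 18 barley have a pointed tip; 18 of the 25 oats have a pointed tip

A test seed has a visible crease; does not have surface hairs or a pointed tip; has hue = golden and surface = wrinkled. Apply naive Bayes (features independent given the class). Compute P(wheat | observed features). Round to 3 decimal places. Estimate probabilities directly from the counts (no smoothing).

0.950

wheat: (62/105) × (28/62) × (28/62) × (16/62) × (53/62) × (58/62) ≈ 0.0248533
barley: (18/105) × (5/18) × (15/18) × (2/18) × (14/18) × (3/18) ≈ 0.000571559
oats: (25/105) × (1/25) × (17/25) × (16/25) × (16/25) × (7/25) ≈ 0.000742741
P(wheat | x) = 0.0248533 / 0.0261676 ≈ 0.950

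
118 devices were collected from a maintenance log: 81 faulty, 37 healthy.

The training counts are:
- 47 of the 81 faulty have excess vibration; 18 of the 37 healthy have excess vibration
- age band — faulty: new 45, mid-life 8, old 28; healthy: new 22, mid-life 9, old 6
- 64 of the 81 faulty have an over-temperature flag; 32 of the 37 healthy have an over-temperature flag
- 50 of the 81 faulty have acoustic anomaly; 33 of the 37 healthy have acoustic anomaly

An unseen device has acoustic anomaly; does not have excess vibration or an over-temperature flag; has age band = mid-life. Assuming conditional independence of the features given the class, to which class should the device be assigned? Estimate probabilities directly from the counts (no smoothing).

healthy

faulty: (81/118) × (34/81) × (8/81) × (17/81) × (50/81) ≈ 0.00368681
healthy: (37/118) × (19/37) × (9/37) × (5/37) × (33/37) ≈ 0.00472055
Highest score → healthy.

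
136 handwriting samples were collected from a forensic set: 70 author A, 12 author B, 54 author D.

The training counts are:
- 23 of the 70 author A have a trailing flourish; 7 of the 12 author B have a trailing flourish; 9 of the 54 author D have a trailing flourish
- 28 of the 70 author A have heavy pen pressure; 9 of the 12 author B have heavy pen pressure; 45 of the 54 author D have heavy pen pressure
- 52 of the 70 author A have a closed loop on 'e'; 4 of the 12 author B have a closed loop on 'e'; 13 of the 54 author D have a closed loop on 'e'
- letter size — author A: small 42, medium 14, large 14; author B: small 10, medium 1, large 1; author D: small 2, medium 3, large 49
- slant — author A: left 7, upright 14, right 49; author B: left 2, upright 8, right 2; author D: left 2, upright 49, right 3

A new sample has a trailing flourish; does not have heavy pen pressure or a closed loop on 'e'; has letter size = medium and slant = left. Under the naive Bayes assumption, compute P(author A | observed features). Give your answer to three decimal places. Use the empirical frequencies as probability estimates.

0.793

author A: (70/136) × (23/70) × (42/70) × (18/70) × (14/70) × (7/70) ≈ 0.000521849
author B: (12/136) × (7/12) × (3/12) × (8/12) × (1/12) × (2/12) ≈ 0.000119145
author D: (54/136) × (9/54) × (9/54) × (41/54) × (3/54) × (2/54) ≈ 0.0000172308
P(author A | x) = 0.000521849 / 0.0006582248 ≈ 0.793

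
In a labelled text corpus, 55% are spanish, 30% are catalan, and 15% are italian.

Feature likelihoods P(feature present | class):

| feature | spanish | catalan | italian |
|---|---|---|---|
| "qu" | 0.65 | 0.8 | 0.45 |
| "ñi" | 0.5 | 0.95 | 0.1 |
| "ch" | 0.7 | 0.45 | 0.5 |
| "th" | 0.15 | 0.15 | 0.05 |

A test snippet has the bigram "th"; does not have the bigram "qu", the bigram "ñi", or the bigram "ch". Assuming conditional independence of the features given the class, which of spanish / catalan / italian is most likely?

spanish: 0.55 × (1−0.65) × (1−0.5) × (1−0.7) × 0.15 = 0.00433125
catalan: 0.3 × (1−0.8) × (1−0.95) × (1−0.45) × 0.15 = 0.0002475
italian: 0.15 × (1−0.45) × (1−0.1) × (1−0.5) × 0.05 = 0.00185625
Highest score → spanish.

spanish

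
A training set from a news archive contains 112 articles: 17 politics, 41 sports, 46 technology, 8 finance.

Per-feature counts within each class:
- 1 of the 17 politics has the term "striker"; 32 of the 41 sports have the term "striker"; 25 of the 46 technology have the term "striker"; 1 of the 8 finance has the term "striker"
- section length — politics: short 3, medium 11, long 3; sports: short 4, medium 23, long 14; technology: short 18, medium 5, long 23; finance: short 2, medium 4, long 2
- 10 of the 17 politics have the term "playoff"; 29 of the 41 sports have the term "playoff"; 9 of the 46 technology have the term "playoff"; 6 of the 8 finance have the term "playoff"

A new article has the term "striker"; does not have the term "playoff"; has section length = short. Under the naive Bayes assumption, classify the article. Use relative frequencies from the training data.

politics: (17/112) × (1/17) × (3/17) × (7/17) ≈ 0.000648789
sports: (41/112) × (32/41) × (4/41) × (12/41) ≈ 0.00815841
technology: (46/112) × (25/46) × (18/46) × (37/46) ≈ 0.0702555
finance: (8/112) × (1/8) × (2/8) × (2/8) ≈ 0.000558036
Highest score → technology.

technology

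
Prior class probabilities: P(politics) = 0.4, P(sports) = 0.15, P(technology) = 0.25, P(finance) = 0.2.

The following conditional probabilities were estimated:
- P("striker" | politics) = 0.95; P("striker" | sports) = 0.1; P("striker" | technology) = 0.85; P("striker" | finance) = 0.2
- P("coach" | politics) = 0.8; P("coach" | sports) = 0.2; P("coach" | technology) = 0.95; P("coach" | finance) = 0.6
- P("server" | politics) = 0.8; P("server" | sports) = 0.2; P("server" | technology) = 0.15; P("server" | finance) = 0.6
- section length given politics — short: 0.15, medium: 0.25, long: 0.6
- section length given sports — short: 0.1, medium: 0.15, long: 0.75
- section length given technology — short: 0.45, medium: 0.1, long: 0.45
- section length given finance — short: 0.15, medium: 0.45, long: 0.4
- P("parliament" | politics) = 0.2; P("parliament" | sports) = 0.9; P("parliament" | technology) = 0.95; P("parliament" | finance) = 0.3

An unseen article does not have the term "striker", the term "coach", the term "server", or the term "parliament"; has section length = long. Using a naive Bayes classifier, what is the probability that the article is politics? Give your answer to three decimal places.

0.027

politics: 0.4 × (1−0.95) × (1−0.8) × (1−0.8) × 0.6 × (1−0.2) = 0.000384
sports: 0.15 × (1−0.1) × (1−0.2) × (1−0.2) × 0.75 × (1−0.9) = 0.00648
technology: 0.25 × (1−0.85) × (1−0.95) × (1−0.15) × 0.45 × (1−0.95) = 0.000035859375
finance: 0.2 × (1−0.2) × (1−0.6) × (1−0.6) × 0.4 × (1−0.3) = 0.007168
P(politics | x) = 0.000384 / 0.014067859375 ≈ 0.027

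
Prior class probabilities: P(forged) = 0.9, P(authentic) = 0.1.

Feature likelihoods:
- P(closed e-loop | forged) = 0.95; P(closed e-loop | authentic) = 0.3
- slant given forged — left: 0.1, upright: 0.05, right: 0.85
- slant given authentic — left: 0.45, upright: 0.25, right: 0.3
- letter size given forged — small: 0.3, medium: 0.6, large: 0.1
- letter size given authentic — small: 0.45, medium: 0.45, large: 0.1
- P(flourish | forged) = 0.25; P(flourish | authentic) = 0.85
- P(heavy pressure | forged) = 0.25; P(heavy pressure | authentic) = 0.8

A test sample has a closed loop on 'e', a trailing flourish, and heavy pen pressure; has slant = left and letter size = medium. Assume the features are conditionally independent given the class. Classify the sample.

authentic

forged: 0.9 × 0.95 × 0.1 × 0.6 × 0.25 × 0.25 = 0.00320625
authentic: 0.1 × 0.3 × 0.45 × 0.45 × 0.85 × 0.8 = 0.004131
Highest score → authentic.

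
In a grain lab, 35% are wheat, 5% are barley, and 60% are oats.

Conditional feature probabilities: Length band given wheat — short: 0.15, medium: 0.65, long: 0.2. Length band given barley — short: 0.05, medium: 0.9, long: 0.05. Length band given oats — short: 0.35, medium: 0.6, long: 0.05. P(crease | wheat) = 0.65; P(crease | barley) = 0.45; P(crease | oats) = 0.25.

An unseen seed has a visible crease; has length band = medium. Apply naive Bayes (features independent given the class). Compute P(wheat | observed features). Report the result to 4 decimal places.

0.5729

wheat: 0.35 × 0.65 × 0.65 = 0.147875
barley: 0.05 × 0.9 × 0.45 = 0.02025
oats: 0.6 × 0.6 × 0.25 = 0.09
P(wheat | x) = 0.147875 / 0.258125 ≈ 0.5729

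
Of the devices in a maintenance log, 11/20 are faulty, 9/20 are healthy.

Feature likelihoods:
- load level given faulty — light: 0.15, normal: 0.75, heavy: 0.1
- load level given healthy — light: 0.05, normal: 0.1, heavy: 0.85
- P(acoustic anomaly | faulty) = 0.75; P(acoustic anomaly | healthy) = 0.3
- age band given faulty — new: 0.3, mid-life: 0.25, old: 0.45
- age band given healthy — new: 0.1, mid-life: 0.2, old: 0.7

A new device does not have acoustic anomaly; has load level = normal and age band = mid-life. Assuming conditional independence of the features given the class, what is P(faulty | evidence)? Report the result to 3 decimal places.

faulty: 0.55 × 0.75 × (1−0.75) × 0.25 = 0.02578125
healthy: 0.45 × 0.1 × (1−0.3) × 0.2 = 0.0063
P(faulty | x) = 0.02578125 / 0.03208125 ≈ 0.804

0.804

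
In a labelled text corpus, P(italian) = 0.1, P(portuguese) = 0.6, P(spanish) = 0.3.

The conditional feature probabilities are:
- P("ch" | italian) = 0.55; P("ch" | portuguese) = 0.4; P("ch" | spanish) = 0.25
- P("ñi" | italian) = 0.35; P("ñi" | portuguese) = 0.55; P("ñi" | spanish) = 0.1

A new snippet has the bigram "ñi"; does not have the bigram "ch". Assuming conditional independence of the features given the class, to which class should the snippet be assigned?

portuguese

italian: 0.1 × (1−0.55) × 0.35 = 0.01575
portuguese: 0.6 × (1−0.4) × 0.55 = 0.198
spanish: 0.3 × (1−0.25) × 0.1 = 0.0225
Highest score → portuguese.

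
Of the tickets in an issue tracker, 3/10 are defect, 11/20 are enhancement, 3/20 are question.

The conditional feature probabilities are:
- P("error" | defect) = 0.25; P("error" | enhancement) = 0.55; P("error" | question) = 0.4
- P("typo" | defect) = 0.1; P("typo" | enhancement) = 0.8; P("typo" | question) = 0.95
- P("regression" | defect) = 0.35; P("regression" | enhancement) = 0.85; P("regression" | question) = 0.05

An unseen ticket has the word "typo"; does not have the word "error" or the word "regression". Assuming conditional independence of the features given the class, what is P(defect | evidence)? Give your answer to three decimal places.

0.116

defect: 0.3 × (1−0.25) × 0.1 × (1−0.35) = 0.014625
enhancement: 0.55 × (1−0.55) × 0.8 × (1−0.85) = 0.0297
question: 0.15 × (1−0.4) × 0.95 × (1−0.05) = 0.081225
P(defect | x) = 0.014625 / 0.12555 ≈ 0.116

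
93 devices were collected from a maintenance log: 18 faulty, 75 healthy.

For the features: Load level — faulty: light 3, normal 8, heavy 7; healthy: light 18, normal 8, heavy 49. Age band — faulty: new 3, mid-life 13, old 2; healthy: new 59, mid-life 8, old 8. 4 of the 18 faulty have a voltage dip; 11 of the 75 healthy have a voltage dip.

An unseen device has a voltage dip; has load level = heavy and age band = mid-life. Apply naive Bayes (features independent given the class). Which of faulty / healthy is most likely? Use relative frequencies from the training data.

faulty: (18/93) × (7/18) × (13/18) × (4/18) ≈ 0.0120802
healthy: (75/93) × (49/75) × (8/75) × (11/75) ≈ 0.00824277
Highest score → faulty.

faulty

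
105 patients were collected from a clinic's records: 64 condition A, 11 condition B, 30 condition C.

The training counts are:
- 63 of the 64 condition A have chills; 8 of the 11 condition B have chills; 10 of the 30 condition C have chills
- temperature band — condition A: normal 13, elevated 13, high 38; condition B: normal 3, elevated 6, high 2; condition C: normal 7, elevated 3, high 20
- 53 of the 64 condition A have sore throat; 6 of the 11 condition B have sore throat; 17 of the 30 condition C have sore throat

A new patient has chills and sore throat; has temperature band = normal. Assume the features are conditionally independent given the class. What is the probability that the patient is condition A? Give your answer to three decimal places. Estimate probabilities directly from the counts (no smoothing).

condition A: (64/105) × (63/64) × (13/64) × (53/64) = 0.100927734375
condition B: (11/105) × (8/11) × (3/11) × (6/11) ≈ 0.0113341
condition C: (30/105) × (10/30) × (7/30) × (17/30) ≈ 0.0125926
P(condition A | x) = 0.100927734375 / 0.124854434375 ≈ 0.808

0.808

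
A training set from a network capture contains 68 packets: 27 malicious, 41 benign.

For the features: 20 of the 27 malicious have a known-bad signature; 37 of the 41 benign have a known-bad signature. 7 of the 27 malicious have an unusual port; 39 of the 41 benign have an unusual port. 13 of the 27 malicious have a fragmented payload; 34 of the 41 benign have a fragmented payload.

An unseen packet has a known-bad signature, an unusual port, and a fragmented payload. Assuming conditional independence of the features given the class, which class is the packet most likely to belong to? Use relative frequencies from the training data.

benign

malicious: (27/68) × (20/27) × (7/27) × (13/27) ≈ 0.0367143
benign: (41/68) × (37/41) × (39/41) × (34/41) ≈ 0.429209
Highest score → benign.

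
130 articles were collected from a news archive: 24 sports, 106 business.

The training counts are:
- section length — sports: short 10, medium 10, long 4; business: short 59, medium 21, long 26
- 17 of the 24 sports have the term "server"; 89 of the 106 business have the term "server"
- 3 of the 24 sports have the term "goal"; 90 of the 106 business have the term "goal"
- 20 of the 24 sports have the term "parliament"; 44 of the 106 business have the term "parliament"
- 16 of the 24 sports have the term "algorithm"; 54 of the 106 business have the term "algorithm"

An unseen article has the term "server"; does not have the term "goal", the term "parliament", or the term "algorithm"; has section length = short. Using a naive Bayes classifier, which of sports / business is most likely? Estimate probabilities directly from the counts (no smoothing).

sports: (24/130) × (10/24) × (17/24) × (21/24) × (4/24) × (8/24) ≈ 0.00264868
business: (106/130) × (59/106) × (89/106) × (16/106) × (62/106) × (52/106) ≈ 0.016504
Highest score → business.

business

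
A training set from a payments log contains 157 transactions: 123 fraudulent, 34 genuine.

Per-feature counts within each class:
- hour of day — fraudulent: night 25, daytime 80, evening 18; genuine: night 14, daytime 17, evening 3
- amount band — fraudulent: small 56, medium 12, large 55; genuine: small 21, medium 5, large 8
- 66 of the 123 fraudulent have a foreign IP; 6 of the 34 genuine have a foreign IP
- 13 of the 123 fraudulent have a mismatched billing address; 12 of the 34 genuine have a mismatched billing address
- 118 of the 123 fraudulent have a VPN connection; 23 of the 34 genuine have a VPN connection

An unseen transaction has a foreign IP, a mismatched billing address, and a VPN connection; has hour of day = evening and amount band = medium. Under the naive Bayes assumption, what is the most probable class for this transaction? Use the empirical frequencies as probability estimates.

fraudulent

fraudulent: (123/157) × (18/123) × (12/123) × (66/123) × (13/123) × (118/123) ≈ 0.000608559
genuine: (34/157) × (3/34) × (5/34) × (6/34) × (12/34) × (23/34) ≈ 0.000118396
Highest score → fraudulent.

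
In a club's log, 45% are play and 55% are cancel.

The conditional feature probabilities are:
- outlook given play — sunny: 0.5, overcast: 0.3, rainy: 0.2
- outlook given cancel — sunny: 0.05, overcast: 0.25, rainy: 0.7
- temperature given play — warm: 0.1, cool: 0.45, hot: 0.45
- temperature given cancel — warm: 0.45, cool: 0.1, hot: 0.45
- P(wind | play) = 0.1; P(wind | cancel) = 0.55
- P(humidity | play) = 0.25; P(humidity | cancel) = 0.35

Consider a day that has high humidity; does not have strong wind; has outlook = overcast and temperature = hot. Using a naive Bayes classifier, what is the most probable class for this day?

play

play: 0.45 × 0.3 × 0.45 × (1−0.1) × 0.25 = 0.01366875
cancel: 0.55 × 0.25 × 0.45 × (1−0.55) × 0.35 = 0.0097453125
Highest score → play.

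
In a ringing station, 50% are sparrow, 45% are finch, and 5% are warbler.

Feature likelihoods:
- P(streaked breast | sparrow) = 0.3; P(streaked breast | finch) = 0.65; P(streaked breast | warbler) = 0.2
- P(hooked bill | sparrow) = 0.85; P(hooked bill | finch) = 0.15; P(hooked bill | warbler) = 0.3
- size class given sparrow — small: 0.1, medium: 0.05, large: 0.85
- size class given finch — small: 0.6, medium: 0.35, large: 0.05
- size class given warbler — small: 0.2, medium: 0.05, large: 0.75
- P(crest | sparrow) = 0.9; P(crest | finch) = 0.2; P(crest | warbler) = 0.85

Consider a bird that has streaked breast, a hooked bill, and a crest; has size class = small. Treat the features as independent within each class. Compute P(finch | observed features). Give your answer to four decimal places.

0.3052

sparrow: 0.5 × 0.3 × 0.85 × 0.1 × 0.9 = 0.011475
finch: 0.45 × 0.65 × 0.15 × 0.6 × 0.2 = 0.005265
warbler: 0.05 × 0.2 × 0.3 × 0.2 × 0.85 = 0.00051
P(finch | x) = 0.005265 / 0.01725 ≈ 0.3052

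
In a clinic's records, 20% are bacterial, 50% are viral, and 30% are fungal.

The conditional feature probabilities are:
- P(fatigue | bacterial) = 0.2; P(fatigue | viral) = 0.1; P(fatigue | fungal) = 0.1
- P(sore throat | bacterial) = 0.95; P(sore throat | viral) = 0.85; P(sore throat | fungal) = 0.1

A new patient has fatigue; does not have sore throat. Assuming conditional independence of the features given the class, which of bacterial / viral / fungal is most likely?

fungal

bacterial: 0.2 × 0.2 × (1−0.95) = 0.002
viral: 0.5 × 0.1 × (1−0.85) = 0.0075
fungal: 0.3 × 0.1 × (1−0.1) = 0.027
Highest score → fungal.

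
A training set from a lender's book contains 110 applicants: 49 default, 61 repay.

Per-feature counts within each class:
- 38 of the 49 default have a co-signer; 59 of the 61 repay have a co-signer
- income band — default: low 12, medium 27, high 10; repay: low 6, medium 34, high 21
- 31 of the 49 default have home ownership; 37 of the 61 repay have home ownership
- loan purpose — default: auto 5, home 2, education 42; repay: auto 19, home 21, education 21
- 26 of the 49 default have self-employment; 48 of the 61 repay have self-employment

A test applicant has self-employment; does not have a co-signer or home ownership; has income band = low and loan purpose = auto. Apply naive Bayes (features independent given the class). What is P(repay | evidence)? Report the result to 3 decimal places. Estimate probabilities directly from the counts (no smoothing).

0.261

default: (49/110) × (11/49) × (12/49) × (18/49) × (5/49) × (26/49) ≈ 0.000487094
repay: (61/110) × (2/61) × (6/61) × (24/61) × (19/61) × (48/61) ≈ 0.000172455
P(repay | x) = 0.000172455 / 0.000659549 ≈ 0.261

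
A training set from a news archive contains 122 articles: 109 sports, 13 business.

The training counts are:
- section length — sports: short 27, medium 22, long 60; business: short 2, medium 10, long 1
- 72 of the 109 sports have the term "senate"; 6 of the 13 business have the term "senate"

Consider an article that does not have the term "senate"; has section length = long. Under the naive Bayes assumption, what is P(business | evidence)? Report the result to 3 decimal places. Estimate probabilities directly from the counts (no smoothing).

0.026

sports: (109/122) × (60/109) × (37/109) ≈ 0.166942
business: (13/122) × (1/13) × (7/13) ≈ 0.00441362
P(business | x) = 0.00441362 / 0.17135562 ≈ 0.026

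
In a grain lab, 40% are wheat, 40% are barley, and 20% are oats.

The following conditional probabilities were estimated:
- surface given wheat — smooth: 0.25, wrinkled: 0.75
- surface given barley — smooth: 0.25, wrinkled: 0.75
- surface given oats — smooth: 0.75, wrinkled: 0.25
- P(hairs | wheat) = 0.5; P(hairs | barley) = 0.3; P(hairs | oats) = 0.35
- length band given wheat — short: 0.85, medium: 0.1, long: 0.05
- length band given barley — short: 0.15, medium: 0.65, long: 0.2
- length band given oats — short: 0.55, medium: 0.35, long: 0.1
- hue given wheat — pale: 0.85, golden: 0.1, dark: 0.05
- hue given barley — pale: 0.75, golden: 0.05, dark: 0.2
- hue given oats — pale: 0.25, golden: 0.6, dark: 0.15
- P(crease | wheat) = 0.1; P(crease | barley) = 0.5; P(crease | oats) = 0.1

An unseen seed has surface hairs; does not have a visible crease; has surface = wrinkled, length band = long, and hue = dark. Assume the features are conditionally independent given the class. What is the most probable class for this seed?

barley

wheat: 0.4 × 0.75 × 0.5 × 0.05 × 0.05 × (1−0.1) = 0.0003375
barley: 0.4 × 0.75 × 0.3 × 0.2 × 0.2 × (1−0.5) = 0.0018
oats: 0.2 × 0.25 × 0.35 × 0.1 × 0.15 × (1−0.1) = 0.00023625
Highest score → barley.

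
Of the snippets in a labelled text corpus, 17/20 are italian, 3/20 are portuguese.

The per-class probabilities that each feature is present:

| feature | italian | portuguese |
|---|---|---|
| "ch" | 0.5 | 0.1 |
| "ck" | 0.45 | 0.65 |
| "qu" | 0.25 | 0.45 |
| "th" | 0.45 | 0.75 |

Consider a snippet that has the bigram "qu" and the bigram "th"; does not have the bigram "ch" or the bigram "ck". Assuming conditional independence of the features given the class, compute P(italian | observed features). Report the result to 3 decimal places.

0.623

italian: 0.85 × (1−0.5) × (1−0.45) × 0.25 × 0.45 = 0.026296875
portuguese: 0.15 × (1−0.1) × (1−0.65) × 0.45 × 0.75 = 0.015946875
P(italian | x) = 0.026296875 / 0.04224375 ≈ 0.623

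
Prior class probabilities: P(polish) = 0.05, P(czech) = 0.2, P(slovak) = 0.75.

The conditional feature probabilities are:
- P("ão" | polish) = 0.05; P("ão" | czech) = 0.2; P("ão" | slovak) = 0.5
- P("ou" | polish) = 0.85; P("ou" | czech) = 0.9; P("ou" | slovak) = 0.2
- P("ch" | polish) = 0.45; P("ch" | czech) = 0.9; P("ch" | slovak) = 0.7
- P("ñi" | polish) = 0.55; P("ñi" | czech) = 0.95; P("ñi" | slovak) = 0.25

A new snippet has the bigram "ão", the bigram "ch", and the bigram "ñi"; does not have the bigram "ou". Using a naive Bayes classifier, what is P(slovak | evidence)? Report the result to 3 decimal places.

polish: 0.05 × 0.05 × (1−0.85) × 0.45 × 0.55 = 0.0000928125
czech: 0.2 × 0.2 × (1−0.9) × 0.9 × 0.95 = 0.00342
slovak: 0.75 × 0.5 × (1−0.2) × 0.7 × 0.25 = 0.0525
P(slovak | x) = 0.0525 / 0.0560128125 ≈ 0.937

0.937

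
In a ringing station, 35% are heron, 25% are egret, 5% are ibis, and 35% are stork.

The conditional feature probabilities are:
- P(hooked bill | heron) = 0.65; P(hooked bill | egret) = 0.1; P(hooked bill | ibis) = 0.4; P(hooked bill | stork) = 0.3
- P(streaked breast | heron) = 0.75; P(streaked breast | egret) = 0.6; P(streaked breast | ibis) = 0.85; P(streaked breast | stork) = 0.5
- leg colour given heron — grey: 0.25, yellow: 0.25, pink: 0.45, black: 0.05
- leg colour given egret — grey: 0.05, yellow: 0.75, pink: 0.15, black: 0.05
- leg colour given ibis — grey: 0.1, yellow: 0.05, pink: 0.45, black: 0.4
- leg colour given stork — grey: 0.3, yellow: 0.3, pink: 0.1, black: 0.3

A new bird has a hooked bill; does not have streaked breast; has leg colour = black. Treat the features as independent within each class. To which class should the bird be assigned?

stork

heron: 0.35 × 0.65 × (1−0.75) × 0.05 = 0.00284375
egret: 0.25 × 0.1 × (1−0.6) × 0.05 = 0.0005
ibis: 0.05 × 0.4 × (1−0.85) × 0.4 = 0.0012
stork: 0.35 × 0.3 × (1−0.5) × 0.3 = 0.01575
Highest score → stork.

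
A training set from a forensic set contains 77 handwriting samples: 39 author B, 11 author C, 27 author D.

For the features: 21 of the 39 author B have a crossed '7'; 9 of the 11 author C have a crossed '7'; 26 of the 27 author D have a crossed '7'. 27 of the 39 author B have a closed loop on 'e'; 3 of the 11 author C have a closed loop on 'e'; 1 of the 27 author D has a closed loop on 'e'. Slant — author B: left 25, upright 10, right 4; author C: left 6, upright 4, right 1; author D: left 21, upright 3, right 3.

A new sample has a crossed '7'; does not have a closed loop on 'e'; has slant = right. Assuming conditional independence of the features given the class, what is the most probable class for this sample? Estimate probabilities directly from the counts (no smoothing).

author B: (39/77) × (21/39) × (12/39) × (4/39) ≈ 0.00860678
author C: (11/77) × (9/11) × (8/11) × (1/11) ≈ 0.00772781
author D: (27/77) × (26/27) × (26/27) × (3/27) ≈ 0.0361285
Highest score → author D.

author D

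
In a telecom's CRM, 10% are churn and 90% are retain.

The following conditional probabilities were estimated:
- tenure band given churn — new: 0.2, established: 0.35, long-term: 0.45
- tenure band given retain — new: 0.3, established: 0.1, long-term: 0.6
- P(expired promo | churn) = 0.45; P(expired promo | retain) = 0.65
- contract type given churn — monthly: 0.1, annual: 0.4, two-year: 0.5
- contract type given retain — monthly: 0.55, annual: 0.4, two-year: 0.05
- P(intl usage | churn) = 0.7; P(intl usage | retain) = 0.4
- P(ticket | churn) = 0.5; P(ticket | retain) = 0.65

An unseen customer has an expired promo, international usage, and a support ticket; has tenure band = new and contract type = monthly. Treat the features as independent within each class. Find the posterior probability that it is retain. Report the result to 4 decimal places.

0.9876

churn: 0.1 × 0.2 × 0.45 × 0.1 × 0.7 × 0.5 = 0.000315
retain: 0.9 × 0.3 × 0.65 × 0.55 × 0.4 × 0.65 = 0.0250965
P(retain | x) = 0.0250965 / 0.0254115 ≈ 0.9876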